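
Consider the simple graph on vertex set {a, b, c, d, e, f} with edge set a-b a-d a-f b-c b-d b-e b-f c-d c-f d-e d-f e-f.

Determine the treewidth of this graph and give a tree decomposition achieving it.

Treewidth 3.
Bags: B1 = {a, b, d, f}  B2 = {b, c, d, f}  B3 = {b, d, e, f}
Tree: B1–B2, B2–B3

The largest bag has 4 vertices, giving width 3; this decomposition certifies tw(G) ≤ 3. For the lower bound, the 4 vertices {b, d, e, f} are pairwise adjacent, and any tree decomposition puts a clique entirely inside one bag — forcing width ≥ 3. Combining the bounds, tw(G) = 3.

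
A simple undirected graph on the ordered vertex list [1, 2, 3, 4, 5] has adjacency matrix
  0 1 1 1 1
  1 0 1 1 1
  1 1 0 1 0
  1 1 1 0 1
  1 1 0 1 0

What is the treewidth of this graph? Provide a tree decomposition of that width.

Each bag holds 4 vertices, so the decomposition has width 3, which upper-bounds the treewidth. For the lower bound, the 4 vertices {1, 2, 3, 4} are pairwise adjacent, and any tree decomposition puts a clique entirely inside one bag — forcing width ≥ 3. Therefore the treewidth is 3.

Treewidth 3.
Bags: B1 = {1, 2, 4, 5}  B2 = {1, 2, 3, 4}
Tree: B1–B2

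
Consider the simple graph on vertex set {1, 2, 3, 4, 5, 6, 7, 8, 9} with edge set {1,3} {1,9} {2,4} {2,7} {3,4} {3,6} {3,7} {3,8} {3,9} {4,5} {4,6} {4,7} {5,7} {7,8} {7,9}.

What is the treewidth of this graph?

2

A width-2 tree decomposition is:
Bags: B1 = {3, 4, 7}  B2 = {3, 7, 9}  B3 = {1, 3, 9}  B4 = {4, 5, 7}  B5 = {2, 4, 7}  B6 = {3, 4, 6}  B7 = {3, 7, 8}
Tree: B1–B2, B2–B3, B1–B4, B1–B5, B1–B6, B2–B7
Every bag has size at most 3, so the width is 3 − 1 = 2 and tw(G) ≤ 2. On the other hand G contains the 3-clique {2, 4, 7}. A clique must lie in a single bag of any decomposition, so no decomposition can have width below 2. Hence tw(G) = 2 exactly.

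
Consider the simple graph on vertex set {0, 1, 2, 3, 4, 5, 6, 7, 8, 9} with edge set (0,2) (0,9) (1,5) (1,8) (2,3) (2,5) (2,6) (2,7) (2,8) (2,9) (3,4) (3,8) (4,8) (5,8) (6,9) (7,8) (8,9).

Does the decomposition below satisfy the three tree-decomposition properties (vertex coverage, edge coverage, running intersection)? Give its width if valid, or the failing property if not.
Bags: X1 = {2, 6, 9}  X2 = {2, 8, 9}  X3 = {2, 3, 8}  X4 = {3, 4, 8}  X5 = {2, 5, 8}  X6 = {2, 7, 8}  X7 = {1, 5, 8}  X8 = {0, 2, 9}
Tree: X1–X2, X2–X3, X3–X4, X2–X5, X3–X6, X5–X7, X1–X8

Yes; width 2.

Checking the three conditions: (i) the bags cover all of {0, 1, 2, 3, 4, 5, 6, 7, 8, 9}; (ii) for each edge, some bag contains both endpoints; (iii) the bags containing any fixed vertex form a subtree. All hold, so the decomposition is valid with width 3 − 1 = 2.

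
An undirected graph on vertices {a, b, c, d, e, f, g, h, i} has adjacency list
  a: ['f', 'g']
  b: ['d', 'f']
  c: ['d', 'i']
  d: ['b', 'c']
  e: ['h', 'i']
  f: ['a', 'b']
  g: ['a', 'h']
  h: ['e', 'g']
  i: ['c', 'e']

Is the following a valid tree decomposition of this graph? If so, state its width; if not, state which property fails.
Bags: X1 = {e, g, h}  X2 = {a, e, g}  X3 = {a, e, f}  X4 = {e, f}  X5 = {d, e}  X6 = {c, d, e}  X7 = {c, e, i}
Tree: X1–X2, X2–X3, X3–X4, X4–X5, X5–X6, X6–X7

No — vertex b appears in no bag.

A tree decomposition must satisfy three properties: every vertex lies in some bag; for every edge, both endpoints lie together in some bag; and for every vertex, the bags containing it form a connected subtree. Here vertex b appears in no bag, so the decomposition is invalid.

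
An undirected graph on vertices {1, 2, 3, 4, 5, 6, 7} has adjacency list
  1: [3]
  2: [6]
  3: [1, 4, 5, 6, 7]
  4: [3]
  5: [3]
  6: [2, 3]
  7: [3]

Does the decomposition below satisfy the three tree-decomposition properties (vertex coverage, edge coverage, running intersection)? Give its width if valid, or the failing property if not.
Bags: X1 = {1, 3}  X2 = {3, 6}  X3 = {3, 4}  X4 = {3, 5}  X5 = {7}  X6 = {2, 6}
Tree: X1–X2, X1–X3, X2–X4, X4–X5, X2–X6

No — edge (3,7) lies in no bag.

A tree decomposition must satisfy three properties: every vertex lies in some bag; for every edge, both endpoints lie together in some bag; and for every vertex, the bags containing it form a connected subtree. Here edge (3,7) lies in no bag, so the decomposition is invalid.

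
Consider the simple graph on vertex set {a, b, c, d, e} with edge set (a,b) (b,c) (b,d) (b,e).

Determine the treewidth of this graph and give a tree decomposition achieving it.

Every bag has size at most 2, so the width is 2 − 1 = 1 and tw(G) ≤ 1. Since G has at least one edge (e.g. d–b), it is not an edgeless graph, so tw(G) ≥ 1. Hence tw(G) = 1 exactly.

Treewidth 1.
One such decomposition:
Bags: B1 = {b, d}  B2 = {b, c}  B3 = {a, b}  B4 = {b, e}
Tree: B1–B2, B1–B3, B1–B4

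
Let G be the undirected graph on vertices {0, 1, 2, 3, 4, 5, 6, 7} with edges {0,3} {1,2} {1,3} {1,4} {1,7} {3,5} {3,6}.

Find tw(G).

1

A width-1 tree decomposition is:
Bags: B1 = {0, 3}  B2 = {1, 3}  B3 = {3, 5}  B4 = {1, 4}  B5 = {1, 7}  B6 = {1, 2}  B7 = {3, 6}
Tree: B1–B2, B2–B3, B2–B4, B2–B5, B4–B6, B2–B7
Each bag holds 2 vertices, so the decomposition has width 1, which upper-bounds the treewidth. G has an edge, so its treewidth is at least 1. Combining the bounds, tw(G) = 1.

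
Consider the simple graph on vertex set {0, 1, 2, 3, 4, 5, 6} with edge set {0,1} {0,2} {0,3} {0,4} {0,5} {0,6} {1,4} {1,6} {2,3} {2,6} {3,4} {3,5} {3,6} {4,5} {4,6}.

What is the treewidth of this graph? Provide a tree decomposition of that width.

Every bag has size at most 4, so the width is 4 − 1 = 3 and tw(G) ≤ 3. Conversely, {0, 1, 4, 6} is a clique of size 4, and the vertices of any clique must share a bag in every tree decomposition; so some bag has ≥ 4 vertices and tw(G) ≥ 3. Hence tw(G) = 3 exactly.

Treewidth 3.
One such decomposition:
Bags: B1 = {0, 3, 4, 6}  B2 = {0, 1, 4, 6}  B3 = {0, 3, 4, 5}  B4 = {0, 2, 3, 6}
Tree: B1–B2, B1–B3, B1–B4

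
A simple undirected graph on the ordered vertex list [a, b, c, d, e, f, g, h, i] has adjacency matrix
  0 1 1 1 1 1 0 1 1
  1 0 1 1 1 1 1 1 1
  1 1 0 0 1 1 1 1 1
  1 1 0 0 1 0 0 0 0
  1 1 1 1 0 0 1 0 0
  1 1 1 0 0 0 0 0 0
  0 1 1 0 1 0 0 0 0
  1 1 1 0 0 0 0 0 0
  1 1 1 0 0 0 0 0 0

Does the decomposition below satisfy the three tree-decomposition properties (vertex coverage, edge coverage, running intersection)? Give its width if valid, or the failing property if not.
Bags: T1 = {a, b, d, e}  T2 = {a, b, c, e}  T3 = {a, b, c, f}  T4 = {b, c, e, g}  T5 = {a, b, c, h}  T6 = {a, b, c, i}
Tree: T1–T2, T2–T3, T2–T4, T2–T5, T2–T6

Every vertex of G appears in some bag (union = {a, b, c, d, e, f, g, h, i}); every edge is covered by a bag; and for each vertex v the set of bags containing v is connected in the bag tree. The decomposition is therefore valid. The largest bag has 4 vertices, so the width is 3.

Yes; width 3.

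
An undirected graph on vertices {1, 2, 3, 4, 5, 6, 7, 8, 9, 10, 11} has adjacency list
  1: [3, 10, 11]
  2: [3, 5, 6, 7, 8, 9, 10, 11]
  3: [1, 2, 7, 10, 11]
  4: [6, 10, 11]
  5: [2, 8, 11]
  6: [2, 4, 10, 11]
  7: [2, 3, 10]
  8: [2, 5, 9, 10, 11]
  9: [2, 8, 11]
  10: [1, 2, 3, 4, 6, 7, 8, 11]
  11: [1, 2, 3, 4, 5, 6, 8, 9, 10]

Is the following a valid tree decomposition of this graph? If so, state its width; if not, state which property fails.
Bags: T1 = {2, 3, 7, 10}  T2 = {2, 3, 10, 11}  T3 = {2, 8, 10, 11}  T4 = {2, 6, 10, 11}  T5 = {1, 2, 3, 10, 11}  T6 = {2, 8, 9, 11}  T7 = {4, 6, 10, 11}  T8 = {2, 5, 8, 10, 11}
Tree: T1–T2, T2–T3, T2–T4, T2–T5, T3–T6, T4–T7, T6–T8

A tree decomposition must satisfy three properties: every vertex lies in some bag; for every edge, both endpoints lie together in some bag; and for every vertex, the bags containing it form a connected subtree. Here bags containing vertex 10 are not connected in the tree, so the decomposition is invalid.

No — bags containing vertex 10 are not connected in the tree.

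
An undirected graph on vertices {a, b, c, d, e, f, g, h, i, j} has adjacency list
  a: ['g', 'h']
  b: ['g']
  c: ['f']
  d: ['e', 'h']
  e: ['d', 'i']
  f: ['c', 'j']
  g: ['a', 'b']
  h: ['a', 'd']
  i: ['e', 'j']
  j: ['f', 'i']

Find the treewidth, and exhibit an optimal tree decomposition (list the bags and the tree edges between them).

Treewidth 1.
One such decomposition:
Bags: B1 = {b, g}  B2 = {a, g}  B3 = {a, h}  B4 = {d, h}  B5 = {d, e}  B6 = {e, i}  B7 = {i, j}  B8 = {f, j}  B9 = {c, f}
Tree: B1–B2, B2–B3, B3–B4, B4–B5, B5–B6, B6–B7, B7–B8, B8–B9

Each bag holds 2 vertices, so the decomposition has width 1, which upper-bounds the treewidth. Since G has at least one edge (e.g. b–g), it is not an edgeless graph, so tw(G) ≥ 1. The upper and lower bounds meet at 1, so that is the treewidth.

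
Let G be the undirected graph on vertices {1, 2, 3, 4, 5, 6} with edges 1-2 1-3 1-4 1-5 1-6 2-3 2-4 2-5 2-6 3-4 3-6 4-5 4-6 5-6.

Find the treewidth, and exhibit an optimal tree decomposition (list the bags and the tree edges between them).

Treewidth 4.
Bags: B1 = {1, 2, 4, 5, 6}  B2 = {1, 2, 3, 4, 6}
Tree: B1–B2

The largest bag has 5 vertices, giving width 4; this decomposition certifies tw(G) ≤ 4. For the lower bound, the 5 vertices {1, 2, 3, 4, 6} are pairwise adjacent, and any tree decomposition puts a clique entirely inside one bag — forcing width ≥ 4. Combining the bounds, tw(G) = 4.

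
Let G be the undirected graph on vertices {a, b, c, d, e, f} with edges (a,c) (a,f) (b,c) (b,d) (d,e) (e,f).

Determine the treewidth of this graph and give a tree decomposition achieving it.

Treewidth 2.
One optimal decomposition is:
Bags: B1 = {d, e, f}  B2 = {b, d, f}  B3 = {b, c, f}  B4 = {a, c, f}
Tree: B1–B2, B2–B3, B3–B4

Each bag holds 3 vertices, so the decomposition has width 2, which upper-bounds the treewidth. For the lower bound, G contains the cycle f–e–d–b–c–a–f, so G is not a forest; only forests have treewidth ≤ 1, hence tw(G) ≥ 2. The upper and lower bounds meet at 2, so that is the treewidth.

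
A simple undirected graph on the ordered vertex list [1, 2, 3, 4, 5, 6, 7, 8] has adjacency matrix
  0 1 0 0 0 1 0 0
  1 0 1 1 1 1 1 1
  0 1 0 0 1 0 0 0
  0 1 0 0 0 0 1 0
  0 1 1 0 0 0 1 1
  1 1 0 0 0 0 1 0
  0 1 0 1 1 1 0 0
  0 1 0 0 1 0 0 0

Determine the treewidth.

A width-2 tree decomposition is:
Bags: B1 = {2, 6, 7}  B2 = {2, 4, 7}  B3 = {1, 2, 6}  B4 = {2, 5, 7}  B5 = {2, 3, 5}  B6 = {2, 5, 8}
Tree: B1–B2, B1–B3, B2–B4, B4–B5, B5–B6
The largest bag has 3 vertices, giving width 2; this decomposition certifies tw(G) ≤ 2. Conversely, {1, 2, 6} is a clique of size 3, and the vertices of any clique must share a bag in every tree decomposition; so some bag has ≥ 3 vertices and tw(G) ≥ 2. Therefore the treewidth is 2.

2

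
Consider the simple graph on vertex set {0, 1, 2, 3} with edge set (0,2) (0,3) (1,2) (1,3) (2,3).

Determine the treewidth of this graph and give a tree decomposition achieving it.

Every bag has size at most 3, so the width is 3 − 1 = 2 and tw(G) ≤ 2. For the lower bound, the 3 vertices {0, 2, 3} are pairwise adjacent, and any tree decomposition puts a clique entirely inside one bag — forcing width ≥ 2. Hence tw(G) = 2 exactly.

Treewidth 2.
Bags: B1 = {0, 2, 3}  B2 = {1, 2, 3}
Tree: B1–B2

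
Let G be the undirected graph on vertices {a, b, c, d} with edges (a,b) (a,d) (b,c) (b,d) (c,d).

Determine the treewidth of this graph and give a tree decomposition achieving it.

The largest bag has 3 vertices, giving width 2; this decomposition certifies tw(G) ≤ 2. Conversely, {b, c, d} is a clique of size 3, and the vertices of any clique must share a bag in every tree decomposition; so some bag has ≥ 3 vertices and tw(G) ≥ 2. Combining the bounds, tw(G) = 2.

Treewidth 2.
Bags: B1 = {a, b, d}  B2 = {b, c, d}
Tree: B1–B2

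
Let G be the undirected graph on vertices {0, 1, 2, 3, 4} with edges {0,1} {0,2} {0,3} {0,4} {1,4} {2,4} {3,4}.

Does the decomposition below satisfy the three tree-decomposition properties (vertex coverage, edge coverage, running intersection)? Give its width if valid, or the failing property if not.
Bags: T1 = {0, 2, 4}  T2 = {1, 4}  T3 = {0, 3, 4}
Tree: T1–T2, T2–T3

No — edge (0,1) lies in no bag.

A tree decomposition must satisfy three properties: every vertex lies in some bag; for every edge, both endpoints lie together in some bag; and for every vertex, the bags containing it form a connected subtree. Here edge (0,1) lies in no bag, so the decomposition is invalid.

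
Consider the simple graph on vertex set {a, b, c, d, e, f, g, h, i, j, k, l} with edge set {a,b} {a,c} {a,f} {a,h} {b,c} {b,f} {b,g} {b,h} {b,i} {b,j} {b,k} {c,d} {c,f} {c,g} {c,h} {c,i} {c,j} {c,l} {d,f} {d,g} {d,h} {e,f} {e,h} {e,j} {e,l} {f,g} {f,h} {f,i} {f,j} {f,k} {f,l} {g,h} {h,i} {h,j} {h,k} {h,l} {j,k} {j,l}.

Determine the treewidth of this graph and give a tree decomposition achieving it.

Every bag has size at most 5, so the width is 5 − 1 = 4 and tw(G) ≤ 4. On the other hand G contains the 5-clique {e, f, h, j, l}. A clique must lie in a single bag of any decomposition, so no decomposition can have width below 4. Combining the bounds, tw(G) = 4.

Treewidth 4.
Bags: B1 = {b, c, f, g, h}  B2 = {b, c, f, h, i}  B3 = {b, c, f, h, j}  B4 = {c, d, f, g, h}  B5 = {c, f, h, j, l}  B6 = {a, b, c, f, h}  B7 = {e, f, h, j, l}  B8 = {b, f, h, j, k}
Tree: B1–B2, B2–B3, B1–B4, B3–B5, B2–B6, B5–B7, B3–B8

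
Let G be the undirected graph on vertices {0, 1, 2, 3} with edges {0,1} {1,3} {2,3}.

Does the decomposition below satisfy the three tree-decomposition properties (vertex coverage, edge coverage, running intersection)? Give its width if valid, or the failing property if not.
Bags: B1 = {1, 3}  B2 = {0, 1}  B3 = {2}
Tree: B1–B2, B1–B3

No — edge (3,2) lies in no bag.

A tree decomposition must satisfy three properties: every vertex lies in some bag; for every edge, both endpoints lie together in some bag; and for every vertex, the bags containing it form a connected subtree. Here edge (3,2) lies in no bag, so the decomposition is invalid.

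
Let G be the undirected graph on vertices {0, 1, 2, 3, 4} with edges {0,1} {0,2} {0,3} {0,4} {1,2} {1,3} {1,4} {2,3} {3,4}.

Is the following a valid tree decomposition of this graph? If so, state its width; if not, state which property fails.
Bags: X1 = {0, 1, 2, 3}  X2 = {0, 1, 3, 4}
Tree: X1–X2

Yes; width 3.

Vertex coverage: the bags together contain {0, 1, 2, 3, 4}, the full vertex set. Edge coverage: each edge of G has both endpoints in at least one bag. Running intersection: for every vertex, the bags containing it form a connected subtree. All three properties hold, so this is a valid tree decomposition of width max|bag| − 1 = 3, and hence tw(G) ≤ 3.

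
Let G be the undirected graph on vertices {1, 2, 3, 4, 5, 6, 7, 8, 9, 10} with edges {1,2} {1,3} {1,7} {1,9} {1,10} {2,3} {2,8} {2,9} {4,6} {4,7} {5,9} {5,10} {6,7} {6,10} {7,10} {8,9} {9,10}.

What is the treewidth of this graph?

2

A width-2 tree decomposition is:
Bags: B1 = {1, 7, 10}  B2 = {1, 9, 10}  B3 = {1, 2, 9}  B4 = {6, 7, 10}  B5 = {2, 8, 9}  B6 = {4, 6, 7}  B7 = {1, 2, 3}  B8 = {5, 9, 10}
Tree: B1–B2, B2–B3, B1–B4, B3–B5, B4–B6, B3–B7, B2–B8
Every bag has size at most 3, so the width is 3 − 1 = 2 and tw(G) ≤ 2. Conversely, {1, 2, 9} is a clique of size 3, and the vertices of any clique must share a bag in every tree decomposition; so some bag has ≥ 3 vertices and tw(G) ≥ 2. Hence tw(G) = 2 exactly.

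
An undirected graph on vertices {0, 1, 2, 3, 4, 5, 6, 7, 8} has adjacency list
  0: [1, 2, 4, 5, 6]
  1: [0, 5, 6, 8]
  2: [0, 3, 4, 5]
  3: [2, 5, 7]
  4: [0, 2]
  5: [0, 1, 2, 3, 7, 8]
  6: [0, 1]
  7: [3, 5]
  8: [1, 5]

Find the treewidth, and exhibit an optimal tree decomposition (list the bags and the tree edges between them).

Treewidth 2.
Bags: B1 = {0, 1, 5}  B2 = {0, 2, 5}  B3 = {2, 3, 5}  B4 = {0, 2, 4}  B5 = {3, 5, 7}  B6 = {1, 5, 8}  B7 = {0, 1, 6}
Tree: B1–B2, B2–B3, B2–B4, B3–B5, B1–B6, B1–B7

Every bag has size at most 3, so the width is 3 − 1 = 2 and tw(G) ≤ 2. Conversely, {0, 2, 4} is a clique of size 3, and the vertices of any clique must share a bag in every tree decomposition; so some bag has ≥ 3 vertices and tw(G) ≥ 2. Combining the bounds, tw(G) = 2.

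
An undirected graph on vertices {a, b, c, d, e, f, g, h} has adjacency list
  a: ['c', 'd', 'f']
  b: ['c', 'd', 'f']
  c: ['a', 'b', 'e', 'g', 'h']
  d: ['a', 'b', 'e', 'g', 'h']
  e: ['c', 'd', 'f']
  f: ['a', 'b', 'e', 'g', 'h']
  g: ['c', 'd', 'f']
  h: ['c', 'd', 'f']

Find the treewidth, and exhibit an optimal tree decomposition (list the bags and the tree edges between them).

The largest bag has 4 vertices, giving width 3; this decomposition certifies tw(G) ≤ 3. For the lower bound: the 4 vertex sets {f,g}, {d,e}, {c}, {h} are disjoint, each induces a connected subgraph, and every pair is joined by at least one edge of G. Contracting each set to a single vertex therefore yields K_{4} as a minor, and since treewidth is minor-monotone, tw(G) ≥ tw(K_{4}) = 3. Hence tw(G) = 3 exactly.

Treewidth 3.
Bags: B1 = {c, d, f, g}  B2 = {c, d, e, f}  B3 = {c, d, f, h}  B4 = {a, c, d, f}  B5 = {b, c, d, f}
Tree: B1–B2, B2–B3, B3–B4, B4–B5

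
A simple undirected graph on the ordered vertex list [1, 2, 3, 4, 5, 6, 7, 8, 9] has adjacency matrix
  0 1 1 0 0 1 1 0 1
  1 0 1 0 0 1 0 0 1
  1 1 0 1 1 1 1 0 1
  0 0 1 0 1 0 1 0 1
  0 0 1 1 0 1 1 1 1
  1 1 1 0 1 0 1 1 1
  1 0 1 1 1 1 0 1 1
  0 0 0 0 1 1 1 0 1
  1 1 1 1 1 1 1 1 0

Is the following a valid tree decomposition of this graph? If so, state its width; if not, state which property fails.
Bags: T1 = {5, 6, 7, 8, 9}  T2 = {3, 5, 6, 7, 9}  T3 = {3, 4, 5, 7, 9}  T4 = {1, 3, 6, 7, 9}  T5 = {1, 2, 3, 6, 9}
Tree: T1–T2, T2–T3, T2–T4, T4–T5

Vertex coverage: the bags together contain {1, 2, 3, 4, 5, 6, 7, 8, 9}, the full vertex set. Edge coverage: each edge of G has both endpoints in at least one bag. Running intersection: for every vertex, the bags containing it form a connected subtree. All three properties hold, so this is a valid tree decomposition of width max|bag| − 1 = 4, and hence tw(G) ≤ 4.

Yes; width 4.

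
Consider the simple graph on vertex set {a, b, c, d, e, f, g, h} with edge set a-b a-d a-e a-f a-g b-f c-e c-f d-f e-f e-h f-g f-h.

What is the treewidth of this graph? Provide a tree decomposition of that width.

The largest bag has 3 vertices, giving width 2; this decomposition certifies tw(G) ≤ 2. On the other hand G contains the 3-clique {e, f, h}. A clique must lie in a single bag of any decomposition, so no decomposition can have width below 2. Therefore the treewidth is 2.

Treewidth 2.
One optimal decomposition is:
Bags: B1 = {a, f, g}  B2 = {a, e, f}  B3 = {a, b, f}  B4 = {c, e, f}  B5 = {e, f, h}  B6 = {a, d, f}
Tree: B1–B2, B1–B3, B2–B4, B4–B5, B3–B6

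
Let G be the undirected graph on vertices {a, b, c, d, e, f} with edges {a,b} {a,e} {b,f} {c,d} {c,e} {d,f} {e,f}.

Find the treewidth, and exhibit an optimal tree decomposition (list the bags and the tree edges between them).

Every bag has size at most 3, so the width is 3 − 1 = 2 and tw(G) ≤ 2. Since b–a–e–f–b is a cycle in G, G is not acyclic. Forests are exactly the graphs of treewidth ≤ 1, so tw(G) ≥ 2. Combining the bounds, tw(G) = 2.

Treewidth 2.
One optimal decomposition is:
Bags: B1 = {a, b, f}  B2 = {a, e, f}  B3 = {d, e, f}  B4 = {c, d, e}
Tree: B1–B2, B2–B3, B3–B4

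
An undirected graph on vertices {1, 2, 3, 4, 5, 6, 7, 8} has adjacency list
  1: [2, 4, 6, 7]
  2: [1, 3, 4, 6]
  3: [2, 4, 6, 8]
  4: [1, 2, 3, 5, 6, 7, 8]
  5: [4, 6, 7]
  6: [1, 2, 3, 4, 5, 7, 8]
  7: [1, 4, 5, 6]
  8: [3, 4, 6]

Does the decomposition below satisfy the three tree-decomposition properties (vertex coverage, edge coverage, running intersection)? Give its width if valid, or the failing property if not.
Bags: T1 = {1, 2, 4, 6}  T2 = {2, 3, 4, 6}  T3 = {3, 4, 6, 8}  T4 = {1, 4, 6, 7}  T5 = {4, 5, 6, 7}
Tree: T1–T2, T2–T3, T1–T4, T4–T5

Yes; width 3.

Checking the three conditions: (i) the bags cover all of {1, 2, 3, 4, 5, 6, 7, 8}; (ii) for each edge, some bag contains both endpoints; (iii) the bags containing any fixed vertex form a subtree. All hold, so the decomposition is valid with width 4 − 1 = 3.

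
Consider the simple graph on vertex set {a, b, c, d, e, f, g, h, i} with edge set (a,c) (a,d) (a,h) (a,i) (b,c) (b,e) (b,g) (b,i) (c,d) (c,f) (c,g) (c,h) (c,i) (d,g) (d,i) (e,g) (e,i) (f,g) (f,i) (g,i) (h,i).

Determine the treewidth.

3

A width-3 tree decomposition is:
Bags: B1 = {b, c, g, i}  B2 = {c, f, g, i}  B3 = {c, d, g, i}  B4 = {a, c, d, i}  B5 = {a, c, h, i}  B6 = {b, e, g, i}
Tree: B1–B2, B2–B3, B3–B4, B4–B5, B1–B6
Every bag has size at most 4, so the width is 4 − 1 = 3 and tw(G) ≤ 3. On the other hand G contains the 4-clique {b, e, g, i}. A clique must lie in a single bag of any decomposition, so no decomposition can have width below 3. Hence tw(G) = 3 exactly.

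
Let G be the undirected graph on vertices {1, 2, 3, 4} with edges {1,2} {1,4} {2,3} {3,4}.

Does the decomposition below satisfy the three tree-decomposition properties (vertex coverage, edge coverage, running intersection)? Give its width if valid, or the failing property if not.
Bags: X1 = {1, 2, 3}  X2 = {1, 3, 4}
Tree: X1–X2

Every vertex of G appears in some bag (union = {1, 2, 3, 4}); every edge is covered by a bag; and for each vertex v the set of bags containing v is connected in the bag tree. The decomposition is therefore valid. The largest bag has 3 vertices, so the width is 2.

Yes; width 2.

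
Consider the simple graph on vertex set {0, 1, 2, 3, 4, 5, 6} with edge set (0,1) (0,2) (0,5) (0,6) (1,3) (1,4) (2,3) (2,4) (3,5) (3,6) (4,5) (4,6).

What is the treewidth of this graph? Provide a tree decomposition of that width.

Each bag holds 4 vertices, so the decomposition has width 3, which upper-bounds the treewidth. For the lower bound: the 4 vertex sets {3,6}, {0,2}, {4}, {1} are disjoint, each induces a connected subgraph, and every pair is joined by at least one edge of G. Contracting each set to a single vertex therefore yields K_{4} as a minor, and since treewidth is minor-monotone, tw(G) ≥ tw(K_{4}) = 3. Therefore the treewidth is 3.

Treewidth 3.
One optimal decomposition is:
Bags: B1 = {0, 3, 4, 6}  B2 = {0, 2, 3, 4}  B3 = {0, 1, 3, 4}  B4 = {0, 3, 4, 5}
Tree: B1–B2, B2–B3, B3–B4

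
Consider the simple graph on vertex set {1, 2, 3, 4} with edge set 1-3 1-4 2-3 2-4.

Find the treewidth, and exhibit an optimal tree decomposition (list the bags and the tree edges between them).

Every bag has size at most 3, so the width is 3 − 1 = 2 and tw(G) ≤ 2. Since 3–1–4–2–3 is a cycle in G, G is not acyclic. Forests are exactly the graphs of treewidth ≤ 1, so tw(G) ≥ 2. Combining the bounds, tw(G) = 2.

Treewidth 2.
One such decomposition:
Bags: B1 = {1, 3, 4}  B2 = {2, 3, 4}
Tree: B1–B2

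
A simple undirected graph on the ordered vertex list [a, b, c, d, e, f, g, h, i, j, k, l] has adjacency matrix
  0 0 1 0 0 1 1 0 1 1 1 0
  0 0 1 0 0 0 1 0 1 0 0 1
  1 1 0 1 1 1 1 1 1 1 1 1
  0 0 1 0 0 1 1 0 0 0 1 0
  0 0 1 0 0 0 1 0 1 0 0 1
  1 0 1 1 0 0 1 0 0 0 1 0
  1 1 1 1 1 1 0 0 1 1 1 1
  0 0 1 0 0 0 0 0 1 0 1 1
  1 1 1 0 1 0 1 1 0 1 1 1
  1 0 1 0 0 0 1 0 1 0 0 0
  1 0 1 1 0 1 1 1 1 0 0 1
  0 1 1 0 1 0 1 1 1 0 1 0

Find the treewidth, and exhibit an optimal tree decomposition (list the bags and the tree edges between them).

Each bag holds 5 vertices, so the decomposition has width 4, which upper-bounds the treewidth. For the lower bound, the 5 vertices {c, d, f, g, k} are pairwise adjacent, and any tree decomposition puts a clique entirely inside one bag — forcing width ≥ 4. The upper and lower bounds meet at 4, so that is the treewidth.

Treewidth 4.
One such decomposition:
Bags: B1 = {c, g, i, k, l}  B2 = {b, c, g, i, l}  B3 = {a, c, g, i, k}  B4 = {a, c, g, i, j}  B5 = {a, c, f, g, k}  B6 = {c, e, g, i, l}  B7 = {c, h, i, k, l}  B8 = {c, d, f, g, k}
Tree: B1–B2, B1–B3, B3–B4, B3–B5, B2–B6, B1–B7, B5–B8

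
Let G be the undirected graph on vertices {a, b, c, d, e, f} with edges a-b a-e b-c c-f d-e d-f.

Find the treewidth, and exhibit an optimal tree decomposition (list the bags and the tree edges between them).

Treewidth 2.
One optimal decomposition is:
Bags: B1 = {a, b, e}  B2 = {b, d, e}  B3 = {b, d, f}  B4 = {b, c, f}
Tree: B1–B2, B2–B3, B3–B4

The largest bag has 3 vertices, giving width 2; this decomposition certifies tw(G) ≤ 2. Since b–a–e–d–f–c–b is a cycle in G, G is not acyclic. Forests are exactly the graphs of treewidth ≤ 1, so tw(G) ≥ 2. The upper and lower bounds meet at 2, so that is the treewidth.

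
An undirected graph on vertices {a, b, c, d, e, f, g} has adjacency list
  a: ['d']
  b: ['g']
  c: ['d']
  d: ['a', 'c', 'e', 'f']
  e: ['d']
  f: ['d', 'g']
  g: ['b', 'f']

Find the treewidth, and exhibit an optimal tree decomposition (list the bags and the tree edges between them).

Treewidth 1.
Bags: B1 = {d, f}  B2 = {c, d}  B3 = {a, d}  B4 = {f, g}  B5 = {d, e}  B6 = {b, g}
Tree: B1–B2, B2–B3, B1–B4, B1–B5, B4–B6

The largest bag has 2 vertices, giving width 1; this decomposition certifies tw(G) ≤ 1. G has an edge, so its treewidth is at least 1. Therefore the treewidth is 1.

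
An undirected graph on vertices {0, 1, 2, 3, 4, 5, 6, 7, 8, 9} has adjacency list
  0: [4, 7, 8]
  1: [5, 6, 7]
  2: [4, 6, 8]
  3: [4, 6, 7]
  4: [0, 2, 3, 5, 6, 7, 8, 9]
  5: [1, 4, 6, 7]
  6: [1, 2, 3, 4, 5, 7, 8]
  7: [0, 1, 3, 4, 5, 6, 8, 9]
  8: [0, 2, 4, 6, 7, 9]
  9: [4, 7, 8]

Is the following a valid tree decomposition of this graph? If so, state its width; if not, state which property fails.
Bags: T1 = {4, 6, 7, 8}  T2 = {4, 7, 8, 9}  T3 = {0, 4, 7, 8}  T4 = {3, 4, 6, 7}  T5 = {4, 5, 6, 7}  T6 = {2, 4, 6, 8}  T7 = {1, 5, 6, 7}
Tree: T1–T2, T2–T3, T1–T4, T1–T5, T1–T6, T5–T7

Yes; width 3.

Vertex coverage: the bags together contain {0, 1, 2, 3, 4, 5, 6, 7, 8, 9}, the full vertex set. Edge coverage: each edge of G has both endpoints in at least one bag. Running intersection: for every vertex, the bags containing it form a connected subtree. All three properties hold, so this is a valid tree decomposition of width max|bag| − 1 = 3, and hence tw(G) ≤ 3.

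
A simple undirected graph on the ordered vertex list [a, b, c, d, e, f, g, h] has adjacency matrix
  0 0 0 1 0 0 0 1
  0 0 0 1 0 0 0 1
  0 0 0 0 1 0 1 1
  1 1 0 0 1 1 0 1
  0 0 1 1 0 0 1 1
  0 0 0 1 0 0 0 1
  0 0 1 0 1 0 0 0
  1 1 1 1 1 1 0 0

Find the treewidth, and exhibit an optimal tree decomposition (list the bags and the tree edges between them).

The largest bag has 3 vertices, giving width 2; this decomposition certifies tw(G) ≤ 2. On the other hand G contains the 3-clique {c, e, g}. A clique must lie in a single bag of any decomposition, so no decomposition can have width below 2. The upper and lower bounds meet at 2, so that is the treewidth.

Treewidth 2.
One such decomposition:
Bags: B1 = {c, e, h}  B2 = {d, e, h}  B3 = {a, d, h}  B4 = {c, e, g}  B5 = {b, d, h}  B6 = {d, f, h}
Tree: B1–B2, B2–B3, B1–B4, B3–B5, B5–B6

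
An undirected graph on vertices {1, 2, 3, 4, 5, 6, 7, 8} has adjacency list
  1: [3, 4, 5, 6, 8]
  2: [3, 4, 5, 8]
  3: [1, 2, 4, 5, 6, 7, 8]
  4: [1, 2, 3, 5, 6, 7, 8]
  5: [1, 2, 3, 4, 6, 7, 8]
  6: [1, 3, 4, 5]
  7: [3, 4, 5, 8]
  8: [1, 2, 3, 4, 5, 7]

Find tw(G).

A width-4 tree decomposition is:
Bags: B1 = {1, 3, 4, 5, 8}  B2 = {2, 3, 4, 5, 8}  B3 = {1, 3, 4, 5, 6}  B4 = {3, 4, 5, 7, 8}
Tree: B1–B2, B1–B3, B2–B4
Every bag has size at most 5, so the width is 5 − 1 = 4 and tw(G) ≤ 4. For the lower bound, the 5 vertices {1, 3, 4, 5, 8} are pairwise adjacent, and any tree decomposition puts a clique entirely inside one bag — forcing width ≥ 4. Therefore the treewidth is 4.

4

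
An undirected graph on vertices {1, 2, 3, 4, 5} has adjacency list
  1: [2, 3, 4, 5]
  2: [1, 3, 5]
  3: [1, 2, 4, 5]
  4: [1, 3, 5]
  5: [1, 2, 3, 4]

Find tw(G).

A width-3 tree decomposition is:
Bags: B1 = {1, 2, 3, 5}  B2 = {1, 3, 4, 5}
Tree: B1–B2
Each bag holds 4 vertices, so the decomposition has width 3, which upper-bounds the treewidth. For the lower bound, the 4 vertices {1, 2, 3, 5} are pairwise adjacent, and any tree decomposition puts a clique entirely inside one bag — forcing width ≥ 3. Therefore the treewidth is 3.

3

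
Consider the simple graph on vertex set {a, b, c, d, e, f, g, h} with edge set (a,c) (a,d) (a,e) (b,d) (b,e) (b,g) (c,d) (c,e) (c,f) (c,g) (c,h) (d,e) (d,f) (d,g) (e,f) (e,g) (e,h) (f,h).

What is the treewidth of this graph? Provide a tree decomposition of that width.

Each bag holds 4 vertices, so the decomposition has width 3, which upper-bounds the treewidth. Conversely, {c, d, e, g} is a clique of size 4, and the vertices of any clique must share a bag in every tree decomposition; so some bag has ≥ 4 vertices and tw(G) ≥ 3. Hence tw(G) = 3 exactly.

Treewidth 3.
One optimal decomposition is:
Bags: B1 = {c, d, e, g}  B2 = {a, c, d, e}  B3 = {b, d, e, g}  B4 = {c, d, e, f}  B5 = {c, e, f, h}
Tree: B1–B2, B1–B3, B1–B4, B4–B5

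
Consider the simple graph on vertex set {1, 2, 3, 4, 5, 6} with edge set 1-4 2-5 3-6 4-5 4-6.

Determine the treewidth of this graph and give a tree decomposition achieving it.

Treewidth 1.
Bags: B1 = {4, 6}  B2 = {1, 4}  B3 = {3, 6}  B4 = {4, 5}  B5 = {2, 5}
Tree: B1–B2, B1–B3, B2–B4, B4–B5

The largest bag has 2 vertices, giving width 1; this decomposition certifies tw(G) ≤ 1. Any graph with an edge has treewidth ≥ 1, and G has the edge 4–6. Combining the bounds, tw(G) = 1.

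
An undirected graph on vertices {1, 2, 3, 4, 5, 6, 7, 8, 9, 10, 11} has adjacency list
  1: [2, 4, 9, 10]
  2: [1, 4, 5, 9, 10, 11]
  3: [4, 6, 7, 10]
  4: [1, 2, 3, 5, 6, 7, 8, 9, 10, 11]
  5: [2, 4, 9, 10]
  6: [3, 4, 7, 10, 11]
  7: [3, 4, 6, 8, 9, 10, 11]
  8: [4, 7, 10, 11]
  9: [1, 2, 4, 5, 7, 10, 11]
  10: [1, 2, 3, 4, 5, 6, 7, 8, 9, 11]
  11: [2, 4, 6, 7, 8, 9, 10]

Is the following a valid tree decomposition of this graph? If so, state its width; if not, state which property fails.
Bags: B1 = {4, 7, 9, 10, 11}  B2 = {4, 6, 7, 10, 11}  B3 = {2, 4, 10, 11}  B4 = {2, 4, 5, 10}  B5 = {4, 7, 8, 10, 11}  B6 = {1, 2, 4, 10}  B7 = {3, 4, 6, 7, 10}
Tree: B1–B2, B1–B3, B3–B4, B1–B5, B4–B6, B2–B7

No — edge (9,2) lies in no bag.

A tree decomposition must satisfy three properties: every vertex lies in some bag; for every edge, both endpoints lie together in some bag; and for every vertex, the bags containing it form a connected subtree. Here edge (9,2) lies in no bag, so the decomposition is invalid.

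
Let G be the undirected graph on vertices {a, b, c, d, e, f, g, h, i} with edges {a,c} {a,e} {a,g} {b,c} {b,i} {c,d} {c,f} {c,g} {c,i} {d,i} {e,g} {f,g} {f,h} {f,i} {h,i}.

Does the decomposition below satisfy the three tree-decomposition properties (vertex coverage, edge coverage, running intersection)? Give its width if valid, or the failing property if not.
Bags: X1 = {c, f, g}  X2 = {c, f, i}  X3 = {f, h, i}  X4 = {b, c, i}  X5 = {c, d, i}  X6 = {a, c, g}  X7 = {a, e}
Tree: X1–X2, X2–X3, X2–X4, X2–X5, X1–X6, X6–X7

A tree decomposition must satisfy three properties: every vertex lies in some bag; for every edge, both endpoints lie together in some bag; and for every vertex, the bags containing it form a connected subtree. Here edge (g,e) lies in no bag, so the decomposition is invalid.

No — edge (g,e) lies in no bag.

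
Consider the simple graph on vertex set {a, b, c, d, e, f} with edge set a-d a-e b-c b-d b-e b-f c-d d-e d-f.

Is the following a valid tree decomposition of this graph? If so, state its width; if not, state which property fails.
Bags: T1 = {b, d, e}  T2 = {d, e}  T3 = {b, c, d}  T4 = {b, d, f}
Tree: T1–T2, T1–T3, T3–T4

A tree decomposition must satisfy three properties: every vertex lies in some bag; for every edge, both endpoints lie together in some bag; and for every vertex, the bags containing it form a connected subtree. Here vertex a appears in no bag, so the decomposition is invalid.

No — vertex a appears in no bag.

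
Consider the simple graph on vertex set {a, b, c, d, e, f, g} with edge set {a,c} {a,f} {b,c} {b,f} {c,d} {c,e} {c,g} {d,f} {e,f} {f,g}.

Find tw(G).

A width-2 tree decomposition is:
Bags: B1 = {a, c, f}  B2 = {c, f, g}  B3 = {c, d, f}  B4 = {c, e, f}  B5 = {b, c, f}
Tree: B1–B2, B2–B3, B3–B4, B4–B5
Each bag holds 3 vertices, so the decomposition has width 2, which upper-bounds the treewidth. The edges c–a–f–g–c form a cycle, so G is not a tree and its treewidth is at least 2. Hence tw(G) = 2 exactly.

2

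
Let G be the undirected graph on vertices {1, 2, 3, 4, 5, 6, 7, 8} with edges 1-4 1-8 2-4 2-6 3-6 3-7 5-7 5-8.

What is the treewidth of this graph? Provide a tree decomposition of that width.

Treewidth 2.
One such decomposition:
Bags: B1 = {1, 4, 8}  B2 = {4, 5, 8}  B3 = {4, 5, 7}  B4 = {3, 4, 7}  B5 = {3, 4, 6}  B6 = {2, 4, 6}
Tree: B1–B2, B2–B3, B3–B4, B4–B5, B5–B6

Each bag holds 3 vertices, so the decomposition has width 2, which upper-bounds the treewidth. Since 4–1–8–5–7–3–6–2–4 is a cycle in G, G is not acyclic. Forests are exactly the graphs of treewidth ≤ 1, so tw(G) ≥ 2. Combining the bounds, tw(G) = 2.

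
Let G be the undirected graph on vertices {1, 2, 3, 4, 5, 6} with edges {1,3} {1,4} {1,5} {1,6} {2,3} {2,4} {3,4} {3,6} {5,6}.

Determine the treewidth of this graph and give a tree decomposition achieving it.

Treewidth 2.
One optimal decomposition is:
Bags: B1 = {1, 3, 4}  B2 = {1, 3, 6}  B3 = {1, 5, 6}  B4 = {2, 3, 4}
Tree: B1–B2, B2–B3, B1–B4

Each bag holds 3 vertices, so the decomposition has width 2, which upper-bounds the treewidth. Conversely, {1, 3, 4} is a clique of size 3, and the vertices of any clique must share a bag in every tree decomposition; so some bag has ≥ 3 vertices and tw(G) ≥ 2. Therefore the treewidth is 2.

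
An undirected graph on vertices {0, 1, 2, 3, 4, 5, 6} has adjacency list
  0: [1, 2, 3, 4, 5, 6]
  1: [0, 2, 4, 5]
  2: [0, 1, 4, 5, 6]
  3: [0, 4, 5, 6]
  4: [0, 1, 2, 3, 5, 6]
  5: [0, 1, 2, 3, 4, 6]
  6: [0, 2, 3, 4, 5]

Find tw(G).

4

A width-4 tree decomposition is:
Bags: B1 = {0, 2, 4, 5, 6}  B2 = {0, 1, 2, 4, 5}  B3 = {0, 3, 4, 5, 6}
Tree: B1–B2, B1–B3
The largest bag has 5 vertices, giving width 4; this decomposition certifies tw(G) ≤ 4. For the lower bound, the 5 vertices {0, 1, 2, 4, 5} are pairwise adjacent, and any tree decomposition puts a clique entirely inside one bag — forcing width ≥ 4. Combining the bounds, tw(G) = 4.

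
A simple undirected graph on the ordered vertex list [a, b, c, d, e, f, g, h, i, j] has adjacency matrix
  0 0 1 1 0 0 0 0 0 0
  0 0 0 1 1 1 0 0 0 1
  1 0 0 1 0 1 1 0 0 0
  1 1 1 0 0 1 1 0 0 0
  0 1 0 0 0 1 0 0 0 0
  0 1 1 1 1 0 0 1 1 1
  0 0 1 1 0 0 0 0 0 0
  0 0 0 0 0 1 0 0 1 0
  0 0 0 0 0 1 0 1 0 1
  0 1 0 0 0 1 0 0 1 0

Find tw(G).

A width-2 tree decomposition is:
Bags: B1 = {c, d, g}  B2 = {c, d, f}  B3 = {b, d, f}  B4 = {b, e, f}  B5 = {b, f, j}  B6 = {a, c, d}  B7 = {f, i, j}  B8 = {f, h, i}
Tree: B1–B2, B2–B3, B3–B4, B4–B5, B1–B6, B5–B7, B7–B8
Each bag holds 3 vertices, so the decomposition has width 2, which upper-bounds the treewidth. For the lower bound, the 3 vertices {c, d, g} are pairwise adjacent, and any tree decomposition puts a clique entirely inside one bag — forcing width ≥ 2. Combining the bounds, tw(G) = 2.

2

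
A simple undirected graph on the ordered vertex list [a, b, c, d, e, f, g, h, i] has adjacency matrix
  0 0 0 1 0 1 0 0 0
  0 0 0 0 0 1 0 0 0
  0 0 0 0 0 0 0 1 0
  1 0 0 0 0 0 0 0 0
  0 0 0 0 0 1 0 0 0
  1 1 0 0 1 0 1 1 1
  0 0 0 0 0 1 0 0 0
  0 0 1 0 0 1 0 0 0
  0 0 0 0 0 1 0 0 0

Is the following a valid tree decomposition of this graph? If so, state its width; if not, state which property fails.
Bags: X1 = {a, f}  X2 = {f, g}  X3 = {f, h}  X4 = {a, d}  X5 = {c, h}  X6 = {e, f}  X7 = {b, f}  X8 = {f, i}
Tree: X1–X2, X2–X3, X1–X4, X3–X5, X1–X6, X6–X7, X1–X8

Checking the three conditions: (i) the bags cover all of {a, b, c, d, e, f, g, h, i}; (ii) for each edge, some bag contains both endpoints; (iii) the bags containing any fixed vertex form a subtree. All hold, so the decomposition is valid with width 2 − 1 = 1.

Yes; width 1.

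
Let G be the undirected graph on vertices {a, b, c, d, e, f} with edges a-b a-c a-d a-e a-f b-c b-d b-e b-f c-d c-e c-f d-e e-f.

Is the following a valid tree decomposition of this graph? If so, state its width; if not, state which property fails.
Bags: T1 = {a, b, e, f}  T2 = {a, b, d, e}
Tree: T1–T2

No — vertex c appears in no bag.

A tree decomposition must satisfy three properties: every vertex lies in some bag; for every edge, both endpoints lie together in some bag; and for every vertex, the bags containing it form a connected subtree. Here vertex c appears in no bag, so the decomposition is invalid.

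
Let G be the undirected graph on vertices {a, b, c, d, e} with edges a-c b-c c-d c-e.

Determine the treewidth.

A width-1 tree decomposition is:
Bags: B1 = {a, c}  B2 = {c, e}  B3 = {b, c}  B4 = {c, d}
Tree: B1–B2, B1–B3, B1–B4
The largest bag has 2 vertices, giving width 1; this decomposition certifies tw(G) ≤ 1. G has an edge, so its treewidth is at least 1. Hence tw(G) = 1 exactly.

1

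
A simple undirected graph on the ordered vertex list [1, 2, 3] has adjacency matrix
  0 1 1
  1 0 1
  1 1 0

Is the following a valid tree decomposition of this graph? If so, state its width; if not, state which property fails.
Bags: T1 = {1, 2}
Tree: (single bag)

A tree decomposition must satisfy three properties: every vertex lies in some bag; for every edge, both endpoints lie together in some bag; and for every vertex, the bags containing it form a connected subtree. Here vertex 3 appears in no bag, so the decomposition is invalid.

No — vertex 3 appears in no bag.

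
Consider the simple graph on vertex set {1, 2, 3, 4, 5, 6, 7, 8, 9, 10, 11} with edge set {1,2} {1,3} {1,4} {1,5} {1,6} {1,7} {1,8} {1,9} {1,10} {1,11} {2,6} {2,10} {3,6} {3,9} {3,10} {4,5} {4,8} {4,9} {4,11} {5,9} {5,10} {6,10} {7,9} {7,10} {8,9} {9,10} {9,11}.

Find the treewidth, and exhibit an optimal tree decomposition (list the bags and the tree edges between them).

Each bag holds 4 vertices, so the decomposition has width 3, which upper-bounds the treewidth. For the lower bound, the 4 vertices {1, 3, 9, 10} are pairwise adjacent, and any tree decomposition puts a clique entirely inside one bag — forcing width ≥ 3. Combining the bounds, tw(G) = 3.

Treewidth 3.
Bags: B1 = {1, 3, 9, 10}  B2 = {1, 5, 9, 10}  B3 = {1, 7, 9, 10}  B4 = {1, 4, 5, 9}  B5 = {1, 3, 6, 10}  B6 = {1, 4, 8, 9}  B7 = {1, 4, 9, 11}  B8 = {1, 2, 6, 10}
Tree: B1–B2, B1–B3, B2–B4, B1–B5, B4–B6, B6–B7, B5–B8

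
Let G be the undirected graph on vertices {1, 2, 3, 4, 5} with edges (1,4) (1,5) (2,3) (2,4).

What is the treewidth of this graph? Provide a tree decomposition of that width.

Treewidth 1.
One optimal decomposition is:
Bags: B1 = {1, 5}  B2 = {1, 4}  B3 = {2, 4}  B4 = {2, 3}
Tree: B1–B2, B2–B3, B3–B4

Each bag holds 2 vertices, so the decomposition has width 1, which upper-bounds the treewidth. Since G has at least one edge (e.g. 5–1), it is not an edgeless graph, so tw(G) ≥ 1. The upper and lower bounds meet at 1, so that is the treewidth.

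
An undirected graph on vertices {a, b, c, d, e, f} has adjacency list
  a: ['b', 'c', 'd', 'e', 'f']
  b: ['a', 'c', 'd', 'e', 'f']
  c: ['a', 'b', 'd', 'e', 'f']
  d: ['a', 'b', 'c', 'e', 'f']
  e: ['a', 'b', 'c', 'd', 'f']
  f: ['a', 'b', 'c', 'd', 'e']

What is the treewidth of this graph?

A width-5 tree decomposition is:
Bags: B1 = {a, b, c, d, e, f}
Tree: (single bag)
A single bag containing all 6 vertices is trivially a valid decomposition of width 5. For the lower bound, the 6 vertices {a, b, c, d, e, f} are pairwise adjacent, and any tree decomposition puts a clique entirely inside one bag — forcing width ≥ 5. Therefore the treewidth is 5.

5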